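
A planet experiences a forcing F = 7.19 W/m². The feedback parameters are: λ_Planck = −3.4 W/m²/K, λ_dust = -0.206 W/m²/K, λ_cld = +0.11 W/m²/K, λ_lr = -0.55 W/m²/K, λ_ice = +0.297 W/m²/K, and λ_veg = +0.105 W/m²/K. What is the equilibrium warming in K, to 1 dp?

Net feedback parameter λ = (−3.4) + (-0.206) + (+0.11) + (-0.55) + (+0.297) + (+0.105) = -3.644 W/m²/K.
ΔT = −F/λ = −7.19/(-3.644) = 2.0 K.

2.0 K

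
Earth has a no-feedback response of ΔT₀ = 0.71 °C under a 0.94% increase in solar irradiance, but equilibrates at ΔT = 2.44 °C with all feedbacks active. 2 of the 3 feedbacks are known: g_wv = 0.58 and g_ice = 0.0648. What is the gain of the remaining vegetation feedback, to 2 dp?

0.06

Amplification A = ΔT/ΔT₀ = 2.44/0.71 = 3.437.
Total gain g = 1 − 1/A = 1 − 1/3.437 = 0.709.
Known gains sum to 0.58 + 0.0648 = 0.6448.
g_veg = 0.709 − 0.6448 = 0.06.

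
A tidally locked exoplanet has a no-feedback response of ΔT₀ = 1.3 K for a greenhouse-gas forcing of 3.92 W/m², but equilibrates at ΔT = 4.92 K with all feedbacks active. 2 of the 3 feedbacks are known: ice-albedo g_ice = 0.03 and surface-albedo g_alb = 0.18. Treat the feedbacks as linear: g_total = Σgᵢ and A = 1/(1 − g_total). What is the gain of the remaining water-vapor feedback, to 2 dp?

0.53

Amplification A = ΔT/ΔT₀ = 4.92/1.3 = 3.785.
Total gain g = 1 − 1/A = 1 − 1/3.785 = 0.7358.
Known gains sum to 0.03 + 0.18 = 0.21.
g_wv = 0.7358 − 0.21 = 0.53.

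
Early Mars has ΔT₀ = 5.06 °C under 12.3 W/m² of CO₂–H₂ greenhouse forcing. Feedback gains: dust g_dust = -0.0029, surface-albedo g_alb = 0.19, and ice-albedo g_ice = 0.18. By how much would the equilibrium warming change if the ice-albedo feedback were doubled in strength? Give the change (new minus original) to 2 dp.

Original: g = 0.3671, ΔT = 5.06/(1−0.3671) = 7.9949 °C.
With doubled ice-albedo: g' = 0.5471, ΔT' = 5.06/(1−0.5471) = 11.1724 °C.
Change = 11.1724 − 7.9949 = 3.18 °C.

3.18 °C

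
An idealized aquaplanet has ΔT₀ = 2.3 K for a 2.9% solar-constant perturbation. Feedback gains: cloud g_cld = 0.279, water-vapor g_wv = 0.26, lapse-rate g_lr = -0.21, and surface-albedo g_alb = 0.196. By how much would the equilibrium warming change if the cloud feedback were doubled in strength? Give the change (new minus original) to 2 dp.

6.89 K

Original: g = 0.525, ΔT = 2.3/(1−0.525) = 4.8421 K.
With doubled cloud: g' = 0.804, ΔT' = 2.3/(1−0.804) = 11.7347 K.
Change = 11.7347 − 4.8421 = 6.89 K.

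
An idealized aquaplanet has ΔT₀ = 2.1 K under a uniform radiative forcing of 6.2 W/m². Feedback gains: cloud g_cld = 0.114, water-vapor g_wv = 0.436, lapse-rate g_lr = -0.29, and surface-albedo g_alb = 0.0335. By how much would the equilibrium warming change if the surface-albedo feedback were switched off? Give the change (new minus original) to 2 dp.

Original: g = 0.2935, ΔT = 2.1/(1−0.2935) = 2.9724 K.
Without surface-albedo: g' = 0.26, ΔT' = 2.1/(1−0.26) = 2.8378 K.
Change = 2.8378 − 2.9724 = -0.13 K.

-0.13 K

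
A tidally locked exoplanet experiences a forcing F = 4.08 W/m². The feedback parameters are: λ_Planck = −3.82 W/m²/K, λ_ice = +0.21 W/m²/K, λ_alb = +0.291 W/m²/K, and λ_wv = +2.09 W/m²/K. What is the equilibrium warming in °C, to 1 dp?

Net feedback parameter λ = (−3.82) + (+0.21) + (+0.291) + (+2.09) = -1.229 W/m²/K.
ΔT = −F/λ = −4.08/(-1.229) = 3.3 °C.

3.3 °C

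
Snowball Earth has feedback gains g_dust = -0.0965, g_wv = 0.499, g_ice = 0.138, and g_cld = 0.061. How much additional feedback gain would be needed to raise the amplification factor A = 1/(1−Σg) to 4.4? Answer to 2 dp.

Current total gain = 0.6015.
Target gain for A = 4.4: g* = 1 − 1/4.4 = 0.7727.
Additional gain needed = 0.7727 − 0.6015 = 0.17.

0.17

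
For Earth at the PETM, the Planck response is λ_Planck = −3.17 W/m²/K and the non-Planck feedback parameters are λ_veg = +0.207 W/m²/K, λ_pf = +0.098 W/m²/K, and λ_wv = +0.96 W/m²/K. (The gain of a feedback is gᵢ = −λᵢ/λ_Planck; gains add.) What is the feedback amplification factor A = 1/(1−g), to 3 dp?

1.664

Convert to gains: g_veg = 0.207/3.17 = 0.0653; g_pf = 0.098/3.17 = 0.03091; g_wv = 0.96/3.17 = 0.3028.
Total gain g = 0.39901.
A = 1/(1 − 0.39901) = 1.664.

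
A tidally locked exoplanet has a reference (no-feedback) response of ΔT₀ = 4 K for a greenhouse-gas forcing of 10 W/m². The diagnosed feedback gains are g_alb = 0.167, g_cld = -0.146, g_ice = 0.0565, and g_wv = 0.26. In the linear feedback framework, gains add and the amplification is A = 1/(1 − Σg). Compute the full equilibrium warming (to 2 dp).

Total gain g = 0.167 − 0.146 + 0.0565 + 0.26 = 0.3375.
Amplification A = 1/(1 − 0.3375) = 1.509.
ΔT = 4 × 1.509 = 6.04 K.

6.04 K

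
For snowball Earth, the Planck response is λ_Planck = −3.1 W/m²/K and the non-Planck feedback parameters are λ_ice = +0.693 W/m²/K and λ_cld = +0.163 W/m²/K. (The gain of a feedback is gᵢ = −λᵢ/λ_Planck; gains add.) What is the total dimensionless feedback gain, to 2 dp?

0.28

Convert to gains: g_ice = 0.693/3.1 = 0.2235; g_cld = 0.163/3.1 = 0.05258.
Total gain g = 0.27608.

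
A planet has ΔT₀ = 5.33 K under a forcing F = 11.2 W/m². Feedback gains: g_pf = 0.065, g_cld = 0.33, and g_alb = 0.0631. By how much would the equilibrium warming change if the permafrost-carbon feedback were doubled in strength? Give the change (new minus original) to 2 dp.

1.34 K

Original: g = 0.4581, ΔT = 5.33/(1−0.4581) = 9.8358 K.
With doubled permafrost-carbon: g' = 0.5231, ΔT' = 5.33/(1−0.5231) = 11.1763 K.
Change = 11.1763 − 9.8358 = 1.34 K.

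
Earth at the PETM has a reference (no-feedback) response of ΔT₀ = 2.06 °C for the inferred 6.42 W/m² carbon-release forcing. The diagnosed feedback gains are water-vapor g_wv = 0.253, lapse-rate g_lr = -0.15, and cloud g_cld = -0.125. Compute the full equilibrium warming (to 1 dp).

Total gain g = 0.253 − 0.15 − 0.125 = -0.022.
Amplification A = 1/(1 + 0.022) = 0.9785.
ΔT = 2.06 × 0.9785 = 2.0 °C.

2.0 °C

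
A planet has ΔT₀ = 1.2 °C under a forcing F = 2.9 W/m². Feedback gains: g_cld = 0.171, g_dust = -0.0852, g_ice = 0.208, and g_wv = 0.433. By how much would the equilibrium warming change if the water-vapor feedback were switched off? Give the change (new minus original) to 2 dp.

-2.69 °C

Original: g = 0.7268, ΔT = 1.2/(1−0.7268) = 4.3924 °C.
Without water-vapor: g' = 0.2938, ΔT' = 1.2/(1−0.2938) = 1.6992 °C.
Change = 1.6992 − 4.3924 = -2.69 °C.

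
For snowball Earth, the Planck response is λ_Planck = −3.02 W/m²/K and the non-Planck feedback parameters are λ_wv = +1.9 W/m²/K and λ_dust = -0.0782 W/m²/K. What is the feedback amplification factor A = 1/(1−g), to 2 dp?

Convert to gains: g_wv = 1.9/3.02 = 0.6291; g_dust = -0.0782/3.02 = -0.02589.
Total gain g = 0.60321.
A = 1/(1 − 0.60321) = 2.52.

2.52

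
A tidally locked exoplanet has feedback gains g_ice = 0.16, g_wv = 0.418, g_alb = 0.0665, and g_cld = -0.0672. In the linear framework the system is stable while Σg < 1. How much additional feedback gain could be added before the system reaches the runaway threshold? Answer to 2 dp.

0.42

Current total gain = 0.16 + 0.418 + 0.0665 − 0.0672 = 0.5773.
Margin to runaway = 1 − 0.5773 = 0.42.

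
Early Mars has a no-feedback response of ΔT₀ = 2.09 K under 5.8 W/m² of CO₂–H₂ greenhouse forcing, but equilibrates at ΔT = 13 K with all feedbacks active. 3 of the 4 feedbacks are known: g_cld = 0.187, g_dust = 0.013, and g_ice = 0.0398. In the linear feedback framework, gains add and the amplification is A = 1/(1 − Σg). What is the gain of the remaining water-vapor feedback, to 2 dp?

Amplification A = ΔT/ΔT₀ = 13/2.09 = 6.22.
Total gain g = 1 − 1/A = 1 − 1/6.22 = 0.8392.
Known gains sum to 0.187 + 0.013 + 0.0398 = 0.2398.
g_wv = 0.8392 − 0.2398 = 0.60.

0.60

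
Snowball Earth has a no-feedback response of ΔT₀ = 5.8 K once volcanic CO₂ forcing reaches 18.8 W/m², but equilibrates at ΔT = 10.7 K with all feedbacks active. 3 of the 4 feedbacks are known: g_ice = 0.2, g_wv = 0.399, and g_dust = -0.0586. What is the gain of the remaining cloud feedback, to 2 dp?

-0.08

Amplification A = ΔT/ΔT₀ = 10.7/5.8 = 1.845.
Total gain g = 1 − 1/A = 1 − 1/1.845 = 0.458.
Known gains sum to 0.2 + 0.399 − 0.0586 = 0.5404.
g_cld = 0.458 − 0.5404 = -0.08.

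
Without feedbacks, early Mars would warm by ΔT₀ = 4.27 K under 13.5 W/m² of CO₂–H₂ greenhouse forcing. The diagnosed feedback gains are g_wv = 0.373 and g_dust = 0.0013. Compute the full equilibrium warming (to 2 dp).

6.82 K

Total gain g = 0.373 + 0.0013 = 0.3743.
Amplification A = 1/(1 − 0.3743) = 1.598.
ΔT = 4.27 × 1.598 = 6.82 K.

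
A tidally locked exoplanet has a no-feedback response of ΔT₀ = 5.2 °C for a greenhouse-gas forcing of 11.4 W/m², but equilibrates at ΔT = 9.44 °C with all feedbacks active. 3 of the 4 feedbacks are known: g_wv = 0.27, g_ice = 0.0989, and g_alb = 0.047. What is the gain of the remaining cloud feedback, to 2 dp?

0.03

Amplification A = ΔT/ΔT₀ = 9.44/5.2 = 1.815.
Total gain g = 1 − 1/A = 1 − 1/1.815 = 0.449.
Known gains sum to 0.27 + 0.0989 + 0.047 = 0.4159.
g_cld = 0.449 − 0.4159 = 0.03.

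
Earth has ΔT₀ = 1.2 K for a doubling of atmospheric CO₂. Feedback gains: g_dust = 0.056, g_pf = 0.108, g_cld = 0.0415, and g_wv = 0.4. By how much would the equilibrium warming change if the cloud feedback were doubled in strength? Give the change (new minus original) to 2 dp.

0.36 K

Original: g = 0.6055, ΔT = 1.2/(1−0.6055) = 3.0418 K.
With doubled cloud: g' = 0.647, ΔT' = 1.2/(1−0.647) = 3.3994 K.
Change = 3.3994 − 3.0418 = 0.36 K.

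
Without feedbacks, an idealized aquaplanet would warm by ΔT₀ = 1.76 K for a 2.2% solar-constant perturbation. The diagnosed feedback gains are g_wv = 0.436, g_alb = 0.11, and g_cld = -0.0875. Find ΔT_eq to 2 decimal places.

3.25 K

Total gain g = 0.436 + 0.11 − 0.0875 = 0.4585.
Amplification A = 1/(1 − 0.4585) = 1.847.
ΔT = 1.76 × 1.847 = 3.25 K.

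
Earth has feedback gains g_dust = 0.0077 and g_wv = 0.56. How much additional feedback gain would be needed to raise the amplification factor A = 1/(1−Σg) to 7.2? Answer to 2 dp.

0.29

Current total gain = 0.5677.
Target gain for A = 7.2: g* = 1 − 1/7.2 = 0.8611.
Additional gain needed = 0.8611 − 0.5677 = 0.29.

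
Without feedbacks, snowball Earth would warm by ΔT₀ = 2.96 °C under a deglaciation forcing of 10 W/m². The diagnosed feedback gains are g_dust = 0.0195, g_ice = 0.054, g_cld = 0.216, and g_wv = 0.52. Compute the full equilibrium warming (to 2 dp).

Total gain g = 0.0195 + 0.054 + 0.216 + 0.52 = 0.8095.
Amplification A = 1/(1 − 0.8095) = 5.249.
ΔT = 2.96 × 5.249 = 15.54 °C.

15.54 °C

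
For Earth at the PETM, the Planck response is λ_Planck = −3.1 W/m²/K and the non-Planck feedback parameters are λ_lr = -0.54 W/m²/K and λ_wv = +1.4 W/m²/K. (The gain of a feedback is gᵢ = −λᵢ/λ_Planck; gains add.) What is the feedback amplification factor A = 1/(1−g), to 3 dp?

Convert to gains: g_lr = -0.54/3.1 = -0.1742; g_wv = 1.4/3.1 = 0.4516.
Total gain g = 0.2774.
A = 1/(1 − 0.2774) = 1.384.

1.384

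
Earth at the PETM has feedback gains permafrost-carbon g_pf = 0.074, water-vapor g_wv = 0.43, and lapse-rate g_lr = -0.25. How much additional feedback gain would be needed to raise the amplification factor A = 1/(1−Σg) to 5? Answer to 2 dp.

Current total gain = 0.254.
Target gain for A = 5: g* = 1 − 1/5 = 0.8.
Additional gain needed = 0.8 − 0.254 = 0.55.

0.55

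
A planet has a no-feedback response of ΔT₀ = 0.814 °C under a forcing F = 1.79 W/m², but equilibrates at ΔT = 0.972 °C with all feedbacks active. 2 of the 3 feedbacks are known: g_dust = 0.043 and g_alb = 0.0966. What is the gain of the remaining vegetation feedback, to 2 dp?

0.02

Amplification A = ΔT/ΔT₀ = 0.972/0.814 = 1.194.
Total gain g = 1 − 1/A = 1 − 1/1.194 = 0.1625.
Known gains sum to 0.043 + 0.0966 = 0.1396.
g_veg = 0.1625 − 0.1396 = 0.02.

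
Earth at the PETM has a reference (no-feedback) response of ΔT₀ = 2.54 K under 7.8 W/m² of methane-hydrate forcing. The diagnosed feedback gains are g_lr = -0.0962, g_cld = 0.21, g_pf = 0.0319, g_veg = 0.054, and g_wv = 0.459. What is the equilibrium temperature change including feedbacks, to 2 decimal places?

Total gain g = -0.0962 + 0.21 + 0.0319 + 0.054 + 0.459 = 0.6587.
Amplification A = 1/(1 − 0.6587) = 2.93.
ΔT = 2.54 × 2.93 = 7.44 K.

7.44 K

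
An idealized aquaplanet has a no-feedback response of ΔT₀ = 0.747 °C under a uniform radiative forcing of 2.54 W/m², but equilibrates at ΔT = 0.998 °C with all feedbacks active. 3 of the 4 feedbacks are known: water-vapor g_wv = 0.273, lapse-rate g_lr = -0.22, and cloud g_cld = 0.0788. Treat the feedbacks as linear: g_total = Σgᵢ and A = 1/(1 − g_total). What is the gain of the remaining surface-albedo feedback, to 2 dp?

0.12

Amplification A = ΔT/ΔT₀ = 0.998/0.747 = 1.336.
Total gain g = 1 − 1/A = 1 − 1/1.336 = 0.2515.
Known gains sum to 0.273 − 0.22 + 0.0788 = 0.1318.
g_alb = 0.2515 − 0.1318 = 0.12.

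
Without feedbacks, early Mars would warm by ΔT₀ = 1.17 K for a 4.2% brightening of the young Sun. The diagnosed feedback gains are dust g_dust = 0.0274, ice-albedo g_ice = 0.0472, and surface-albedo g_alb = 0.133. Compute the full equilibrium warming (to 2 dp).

1.48 K

Total gain g = 0.0274 + 0.0472 + 0.133 = 0.2076.
Amplification A = 1/(1 − 0.2076) = 1.262.
ΔT = 1.17 × 1.262 = 1.48 K.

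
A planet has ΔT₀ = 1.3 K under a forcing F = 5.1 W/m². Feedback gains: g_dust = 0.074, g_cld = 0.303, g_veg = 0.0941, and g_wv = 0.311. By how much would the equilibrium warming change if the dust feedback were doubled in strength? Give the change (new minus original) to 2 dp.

3.07 K

Original: g = 0.7821, ΔT = 1.3/(1−0.7821) = 5.9660 K.
With doubled dust: g' = 0.8561, ΔT' = 1.3/(1−0.8561) = 9.0341 K.
Change = 9.0341 − 5.9660 = 3.07 K.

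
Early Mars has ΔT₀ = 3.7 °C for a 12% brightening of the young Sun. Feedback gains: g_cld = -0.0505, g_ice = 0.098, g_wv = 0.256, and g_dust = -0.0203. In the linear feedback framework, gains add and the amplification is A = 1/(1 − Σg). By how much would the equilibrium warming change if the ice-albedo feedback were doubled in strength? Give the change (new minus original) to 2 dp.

Original: g = 0.2832, ΔT = 3.7/(1−0.2832) = 5.1618 °C.
With doubled ice-albedo: g' = 0.3812, ΔT' = 3.7/(1−0.3812) = 5.9793 °C.
Change = 5.9793 − 5.1618 = 0.82 °C.

0.82 °C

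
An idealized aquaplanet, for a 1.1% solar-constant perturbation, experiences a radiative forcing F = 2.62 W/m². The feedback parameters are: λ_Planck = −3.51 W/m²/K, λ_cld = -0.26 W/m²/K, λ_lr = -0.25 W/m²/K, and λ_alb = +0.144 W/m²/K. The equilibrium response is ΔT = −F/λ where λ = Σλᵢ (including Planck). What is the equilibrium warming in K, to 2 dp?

Net feedback parameter λ = (−3.51) + (-0.26) + (-0.25) + (+0.144) = -3.876 W/m²/K.
ΔT = −F/λ = −2.62/(-3.876) = 0.68 K.

0.68 K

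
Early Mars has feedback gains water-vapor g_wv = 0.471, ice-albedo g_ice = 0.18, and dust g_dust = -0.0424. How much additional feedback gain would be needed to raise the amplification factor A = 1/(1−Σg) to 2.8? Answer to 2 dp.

Current total gain = 0.6086.
Target gain for A = 2.8: g* = 1 − 1/2.8 = 0.6429.
Additional gain needed = 0.6429 − 0.6086 = 0.03.

0.03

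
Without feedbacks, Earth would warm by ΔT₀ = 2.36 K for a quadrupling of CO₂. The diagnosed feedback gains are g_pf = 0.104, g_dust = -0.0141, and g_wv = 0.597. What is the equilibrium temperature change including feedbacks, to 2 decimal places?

Total gain g = 0.104 − 0.0141 + 0.597 = 0.6869.
Amplification A = 1/(1 − 0.6869) = 3.194.
ΔT = 2.36 × 3.194 = 7.54 K.

7.54 K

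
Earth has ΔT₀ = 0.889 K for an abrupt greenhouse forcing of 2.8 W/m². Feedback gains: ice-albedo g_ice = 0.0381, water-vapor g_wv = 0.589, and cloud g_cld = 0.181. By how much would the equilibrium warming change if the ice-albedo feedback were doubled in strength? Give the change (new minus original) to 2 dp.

Original: g = 0.8081, ΔT = 0.889/(1−0.8081) = 4.6326 K.
With doubled ice-albedo: g' = 0.8462, ΔT' = 0.889/(1−0.8462) = 5.7802 K.
Change = 5.7802 − 4.6326 = 1.15 K.

1.15 K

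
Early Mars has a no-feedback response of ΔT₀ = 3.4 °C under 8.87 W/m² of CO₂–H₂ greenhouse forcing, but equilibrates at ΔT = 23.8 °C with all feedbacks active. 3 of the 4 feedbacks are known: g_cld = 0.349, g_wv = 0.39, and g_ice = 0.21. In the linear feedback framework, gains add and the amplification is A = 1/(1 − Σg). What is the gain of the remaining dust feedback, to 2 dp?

Amplification A = ΔT/ΔT₀ = 23.8/3.4 = 7.
Total gain g = 1 − 1/A = 1 − 1/7 = 0.8571.
Known gains sum to 0.349 + 0.39 + 0.21 = 0.949.
g_dust = 0.8571 − 0.949 = -0.09.

-0.09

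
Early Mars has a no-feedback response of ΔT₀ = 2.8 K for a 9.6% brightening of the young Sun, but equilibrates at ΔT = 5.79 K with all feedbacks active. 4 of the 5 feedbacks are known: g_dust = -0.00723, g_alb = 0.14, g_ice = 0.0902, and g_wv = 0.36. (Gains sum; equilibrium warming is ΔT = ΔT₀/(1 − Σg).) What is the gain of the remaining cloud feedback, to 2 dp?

-0.07

Amplification A = ΔT/ΔT₀ = 5.79/2.8 = 2.068.
Total gain g = 1 − 1/A = 1 − 1/2.068 = 0.5164.
Known gains sum to -0.00723 + 0.14 + 0.0902 + 0.36 = 0.58297.
g_cld = 0.5164 − 0.58297 = -0.07.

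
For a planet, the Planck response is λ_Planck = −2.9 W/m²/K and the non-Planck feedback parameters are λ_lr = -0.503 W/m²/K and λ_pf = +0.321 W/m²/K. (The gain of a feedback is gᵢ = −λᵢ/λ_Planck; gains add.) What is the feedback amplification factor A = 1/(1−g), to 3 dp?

0.941

Convert to gains: g_lr = -0.503/2.9 = -0.1734; g_pf = 0.321/2.9 = 0.1107.
Total gain g = -0.0627.
A = 1/(1 + 0.0627) = 0.941.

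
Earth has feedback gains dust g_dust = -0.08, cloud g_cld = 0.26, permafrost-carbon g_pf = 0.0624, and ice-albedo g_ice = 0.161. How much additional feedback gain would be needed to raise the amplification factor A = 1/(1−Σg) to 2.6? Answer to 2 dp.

Current total gain = 0.4034.
Target gain for A = 2.6: g* = 1 − 1/2.6 = 0.6154.
Additional gain needed = 0.6154 − 0.4034 = 0.21.

0.21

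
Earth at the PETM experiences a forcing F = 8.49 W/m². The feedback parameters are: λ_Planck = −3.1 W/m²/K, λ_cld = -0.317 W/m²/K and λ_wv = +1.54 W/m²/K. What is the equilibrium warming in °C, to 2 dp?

Net feedback parameter λ = (−3.1) + (-0.317) + (+1.54) = -1.877 W/m²/K.
ΔT = −F/λ = −8.49/(-1.877) = 4.52 °C.

4.52 °C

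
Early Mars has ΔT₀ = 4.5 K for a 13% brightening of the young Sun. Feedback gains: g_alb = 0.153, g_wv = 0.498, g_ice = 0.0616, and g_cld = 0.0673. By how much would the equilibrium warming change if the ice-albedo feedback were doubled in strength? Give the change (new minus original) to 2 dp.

Original: g = 0.7799, ΔT = 4.5/(1−0.7799) = 20.4453 K.
With doubled ice-albedo: g' = 0.8415, ΔT' = 4.5/(1−0.8415) = 28.3912 K.
Change = 28.3912 − 20.4453 = 7.95 K.

7.95 K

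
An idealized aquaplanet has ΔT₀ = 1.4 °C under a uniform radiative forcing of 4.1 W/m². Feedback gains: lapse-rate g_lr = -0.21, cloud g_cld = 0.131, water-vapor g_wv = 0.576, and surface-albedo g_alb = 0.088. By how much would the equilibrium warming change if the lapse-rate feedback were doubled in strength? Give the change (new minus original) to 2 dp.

-1.13 °C

Original: g = 0.585, ΔT = 1.4/(1−0.585) = 3.3735 °C.
With doubled lapse-rate: g' = 0.375, ΔT' = 1.4/(1−0.375) = 2.2400 °C.
Change = 2.2400 − 3.3735 = -1.13 °C.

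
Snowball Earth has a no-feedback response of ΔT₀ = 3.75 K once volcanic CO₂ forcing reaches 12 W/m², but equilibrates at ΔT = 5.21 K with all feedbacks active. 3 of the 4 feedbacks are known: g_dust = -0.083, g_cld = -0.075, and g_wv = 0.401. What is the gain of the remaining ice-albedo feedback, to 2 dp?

Amplification A = ΔT/ΔT₀ = 5.21/3.75 = 1.389.
Total gain g = 1 − 1/A = 1 − 1/1.389 = 0.2801.
Known gains sum to -0.083 − 0.075 + 0.401 = 0.243.
g_ice = 0.2801 − 0.243 = 0.04.

0.04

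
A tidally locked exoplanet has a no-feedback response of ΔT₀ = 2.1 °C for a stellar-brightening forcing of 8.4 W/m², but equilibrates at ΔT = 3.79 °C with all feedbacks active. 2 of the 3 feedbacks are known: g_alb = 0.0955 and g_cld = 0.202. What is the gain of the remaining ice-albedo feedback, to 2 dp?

0.15

Amplification A = ΔT/ΔT₀ = 3.79/2.1 = 1.805.
Total gain g = 1 − 1/A = 1 − 1/1.805 = 0.446.
Known gains sum to 0.0955 + 0.202 = 0.2975.
g_ice = 0.446 − 0.2975 = 0.15.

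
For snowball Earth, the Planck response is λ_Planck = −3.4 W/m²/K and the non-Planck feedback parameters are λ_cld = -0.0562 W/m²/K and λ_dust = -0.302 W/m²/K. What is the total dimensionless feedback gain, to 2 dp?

Convert to gains: g_cld = -0.0562/3.4 = -0.01653; g_dust = -0.302/3.4 = -0.08882.
Total gain g = -0.10535.

-0.11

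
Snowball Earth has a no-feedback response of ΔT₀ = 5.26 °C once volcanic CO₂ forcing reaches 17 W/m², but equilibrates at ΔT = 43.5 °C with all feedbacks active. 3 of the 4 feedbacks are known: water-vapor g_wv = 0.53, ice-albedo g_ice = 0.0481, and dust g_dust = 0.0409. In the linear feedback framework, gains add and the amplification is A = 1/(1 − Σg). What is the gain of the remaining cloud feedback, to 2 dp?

Amplification A = ΔT/ΔT₀ = 43.5/5.26 = 8.27.
Total gain g = 1 − 1/A = 1 − 1/8.27 = 0.8791.
Known gains sum to 0.53 + 0.0481 + 0.0409 = 0.619.
g_cld = 0.8791 − 0.619 = 0.26.

0.26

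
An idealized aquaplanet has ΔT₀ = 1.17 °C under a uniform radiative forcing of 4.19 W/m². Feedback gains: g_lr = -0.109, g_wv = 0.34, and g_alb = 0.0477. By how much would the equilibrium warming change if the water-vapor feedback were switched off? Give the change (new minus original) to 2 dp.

-0.52 °C

Original: g = 0.2787, ΔT = 1.17/(1−0.2787) = 1.6221 °C.
Without water-vapor: g' = -0.0613, ΔT' = 1.17/(1+0.0613) = 1.1024 °C.
Change = 1.1024 − 1.6221 = -0.52 °C.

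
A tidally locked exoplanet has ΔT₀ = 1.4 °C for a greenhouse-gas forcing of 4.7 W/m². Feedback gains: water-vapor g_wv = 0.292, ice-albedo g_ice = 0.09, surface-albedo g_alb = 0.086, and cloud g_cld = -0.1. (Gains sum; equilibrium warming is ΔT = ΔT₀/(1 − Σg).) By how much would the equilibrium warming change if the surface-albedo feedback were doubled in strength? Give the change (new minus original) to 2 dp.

0.35 °C

Original: g = 0.368, ΔT = 1.4/(1−0.368) = 2.2152 °C.
With doubled surface-albedo: g' = 0.454, ΔT' = 1.4/(1−0.454) = 2.5641 °C.
Change = 2.5641 − 2.2152 = 0.35 °C.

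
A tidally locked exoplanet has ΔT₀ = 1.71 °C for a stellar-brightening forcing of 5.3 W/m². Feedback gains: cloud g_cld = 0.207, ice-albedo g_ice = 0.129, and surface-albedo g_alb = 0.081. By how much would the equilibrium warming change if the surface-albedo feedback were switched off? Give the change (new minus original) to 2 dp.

Original: g = 0.417, ΔT = 1.71/(1−0.417) = 2.9331 °C.
Without surface-albedo: g' = 0.336, ΔT' = 1.71/(1−0.336) = 2.5753 °C.
Change = 2.5753 − 2.9331 = -0.36 °C.

-0.36 °C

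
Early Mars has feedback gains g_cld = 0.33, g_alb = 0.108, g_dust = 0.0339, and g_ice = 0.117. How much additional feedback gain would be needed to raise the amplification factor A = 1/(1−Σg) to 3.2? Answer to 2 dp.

Current total gain = 0.5889.
Target gain for A = 3.2: g* = 1 − 1/3.2 = 0.6875.
Additional gain needed = 0.6875 − 0.5889 = 0.10.

0.10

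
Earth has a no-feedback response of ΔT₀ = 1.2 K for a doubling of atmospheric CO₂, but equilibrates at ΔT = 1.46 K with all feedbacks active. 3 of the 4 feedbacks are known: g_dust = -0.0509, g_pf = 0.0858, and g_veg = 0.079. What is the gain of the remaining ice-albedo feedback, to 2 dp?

Amplification A = ΔT/ΔT₀ = 1.46/1.2 = 1.217.
Total gain g = 1 − 1/A = 1 − 1/1.217 = 0.1783.
Known gains sum to -0.0509 + 0.0858 + 0.079 = 0.1139.
g_ice = 0.1783 − 0.1139 = 0.06.

0.06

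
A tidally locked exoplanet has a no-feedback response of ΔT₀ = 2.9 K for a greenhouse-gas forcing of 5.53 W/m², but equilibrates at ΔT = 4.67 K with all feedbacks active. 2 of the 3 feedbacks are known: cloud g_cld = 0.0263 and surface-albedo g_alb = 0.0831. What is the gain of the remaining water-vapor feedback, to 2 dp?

0.27

Amplification A = ΔT/ΔT₀ = 4.67/2.9 = 1.61.
Total gain g = 1 − 1/A = 1 − 1/1.61 = 0.3789.
Known gains sum to 0.0263 + 0.0831 = 0.1094.
g_wv = 0.3789 − 0.1094 = 0.27.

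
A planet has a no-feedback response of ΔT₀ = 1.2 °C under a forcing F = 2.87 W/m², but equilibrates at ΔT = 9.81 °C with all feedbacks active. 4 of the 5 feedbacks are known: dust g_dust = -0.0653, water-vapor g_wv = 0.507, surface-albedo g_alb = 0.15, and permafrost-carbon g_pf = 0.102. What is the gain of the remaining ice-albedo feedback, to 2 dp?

Amplification A = ΔT/ΔT₀ = 9.81/1.2 = 8.175.
Total gain g = 1 − 1/A = 1 − 1/8.175 = 0.8777.
Known gains sum to -0.0653 + 0.507 + 0.15 + 0.102 = 0.6937.
g_ice = 0.8777 − 0.6937 = 0.18.

0.18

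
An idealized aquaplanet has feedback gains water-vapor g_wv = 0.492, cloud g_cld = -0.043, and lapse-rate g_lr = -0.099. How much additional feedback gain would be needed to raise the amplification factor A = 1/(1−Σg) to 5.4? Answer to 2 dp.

Current total gain = 0.35.
Target gain for A = 5.4: g* = 1 − 1/5.4 = 0.8148.
Additional gain needed = 0.8148 − 0.35 = 0.46.

0.46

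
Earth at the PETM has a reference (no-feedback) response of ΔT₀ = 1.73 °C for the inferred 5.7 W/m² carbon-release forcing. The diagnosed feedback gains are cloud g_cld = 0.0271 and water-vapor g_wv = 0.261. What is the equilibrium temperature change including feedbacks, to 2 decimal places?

Total gain g = 0.0271 + 0.261 = 0.2881.
Amplification A = 1/(1 − 0.2881) = 1.405.
ΔT = 1.73 × 1.405 = 2.43 °C.

2.43 °C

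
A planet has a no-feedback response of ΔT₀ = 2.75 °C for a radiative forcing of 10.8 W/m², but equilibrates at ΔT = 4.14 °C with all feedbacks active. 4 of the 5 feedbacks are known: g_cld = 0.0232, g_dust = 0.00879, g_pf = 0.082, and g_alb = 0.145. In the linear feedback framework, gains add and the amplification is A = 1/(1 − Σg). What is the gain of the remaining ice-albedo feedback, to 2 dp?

Amplification A = ΔT/ΔT₀ = 4.14/2.75 = 1.505.
Total gain g = 1 − 1/A = 1 − 1/1.505 = 0.3355.
Known gains sum to 0.0232 + 0.00879 + 0.082 + 0.145 = 0.25899.
g_ice = 0.3355 − 0.25899 = 0.08.

0.08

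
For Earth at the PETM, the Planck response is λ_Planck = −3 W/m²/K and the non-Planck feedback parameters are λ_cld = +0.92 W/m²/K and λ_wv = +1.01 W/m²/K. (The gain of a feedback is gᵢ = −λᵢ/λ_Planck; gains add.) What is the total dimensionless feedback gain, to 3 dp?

Convert to gains: g_cld = 0.92/3 = 0.3067; g_wv = 1.01/3 = 0.3367.
Total gain g = 0.6434.

0.643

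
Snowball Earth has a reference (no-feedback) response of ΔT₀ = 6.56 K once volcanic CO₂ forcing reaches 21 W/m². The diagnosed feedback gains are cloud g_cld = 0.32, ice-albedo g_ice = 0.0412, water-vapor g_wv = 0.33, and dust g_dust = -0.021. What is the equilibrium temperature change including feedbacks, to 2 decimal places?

Total gain g = 0.32 + 0.0412 + 0.33 − 0.021 = 0.6702.
Amplification A = 1/(1 − 0.6702) = 3.032.
ΔT = 6.56 × 3.032 = 19.89 K.

19.89 K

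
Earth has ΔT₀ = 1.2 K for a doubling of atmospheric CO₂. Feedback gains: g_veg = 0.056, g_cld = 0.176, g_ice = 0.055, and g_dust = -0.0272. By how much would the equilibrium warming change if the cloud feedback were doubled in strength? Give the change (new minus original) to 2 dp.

Original: g = 0.2598, ΔT = 1.2/(1−0.2598) = 1.6212 K.
With doubled cloud: g' = 0.4358, ΔT' = 1.2/(1−0.4358) = 2.1269 K.
Change = 2.1269 − 1.6212 = 0.51 K.

0.51 K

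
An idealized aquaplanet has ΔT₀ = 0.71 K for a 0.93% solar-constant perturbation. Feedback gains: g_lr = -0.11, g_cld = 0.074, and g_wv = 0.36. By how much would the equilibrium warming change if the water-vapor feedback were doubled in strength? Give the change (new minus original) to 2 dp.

1.20 K

Original: g = 0.324, ΔT = 0.71/(1−0.324) = 1.0503 K.
With doubled water-vapor: g' = 0.684, ΔT' = 0.71/(1−0.684) = 2.2468 K.
Change = 2.2468 − 1.0503 = 1.20 K.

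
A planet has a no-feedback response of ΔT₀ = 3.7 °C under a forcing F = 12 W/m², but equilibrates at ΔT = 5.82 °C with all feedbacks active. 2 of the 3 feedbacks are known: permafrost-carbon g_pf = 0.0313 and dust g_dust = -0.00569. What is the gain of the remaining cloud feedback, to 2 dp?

0.34

Amplification A = ΔT/ΔT₀ = 5.82/3.7 = 1.573.
Total gain g = 1 − 1/A = 1 − 1/1.573 = 0.3643.
Known gains sum to 0.0313 − 0.00569 = 0.02561.
g_cld = 0.3643 − 0.02561 = 0.34.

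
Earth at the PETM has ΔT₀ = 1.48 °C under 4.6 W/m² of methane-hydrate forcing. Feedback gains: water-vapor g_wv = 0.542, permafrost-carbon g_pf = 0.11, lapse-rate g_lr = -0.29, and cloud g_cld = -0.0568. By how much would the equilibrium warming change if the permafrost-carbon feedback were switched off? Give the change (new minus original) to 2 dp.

-0.29 °C

Original: g = 0.3052, ΔT = 1.48/(1−0.3052) = 2.1301 °C.
Without permafrost-carbon: g' = 0.1952, ΔT' = 1.48/(1−0.1952) = 1.8390 °C.
Change = 1.8390 − 2.1301 = -0.29 °C.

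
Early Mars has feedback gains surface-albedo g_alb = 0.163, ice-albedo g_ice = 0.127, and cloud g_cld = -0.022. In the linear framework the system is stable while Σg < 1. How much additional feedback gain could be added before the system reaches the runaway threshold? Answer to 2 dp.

Current total gain = 0.163 + 0.127 − 0.022 = 0.268.
Margin to runaway = 1 − 0.268 = 0.73.

0.73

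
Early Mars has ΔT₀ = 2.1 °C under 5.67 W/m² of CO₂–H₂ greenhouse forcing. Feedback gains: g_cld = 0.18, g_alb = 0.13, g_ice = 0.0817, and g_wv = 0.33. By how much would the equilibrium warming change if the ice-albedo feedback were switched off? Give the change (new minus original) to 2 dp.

-1.71 °C

Original: g = 0.7217, ΔT = 2.1/(1−0.7217) = 7.5458 °C.
Without ice-albedo: g' = 0.64, ΔT' = 2.1/(1−0.64) = 5.8333 °C.
Change = 5.8333 − 7.5458 = -1.71 °C.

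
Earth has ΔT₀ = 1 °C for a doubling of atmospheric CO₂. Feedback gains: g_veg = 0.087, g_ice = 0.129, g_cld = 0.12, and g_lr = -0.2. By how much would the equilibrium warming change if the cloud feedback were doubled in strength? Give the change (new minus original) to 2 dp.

0.19 °C

Original: g = 0.136, ΔT = 1/(1−0.136) = 1.1574 °C.
With doubled cloud: g' = 0.256, ΔT' = 1/(1−0.256) = 1.3441 °C.
Change = 1.3441 − 1.1574 = 0.19 °C.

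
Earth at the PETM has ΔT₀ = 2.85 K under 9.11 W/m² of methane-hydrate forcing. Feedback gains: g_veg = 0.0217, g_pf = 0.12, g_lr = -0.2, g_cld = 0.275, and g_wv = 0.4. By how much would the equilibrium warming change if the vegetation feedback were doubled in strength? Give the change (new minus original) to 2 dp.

0.45 K

Original: g = 0.6167, ΔT = 2.85/(1−0.6167) = 7.4354 K.
With doubled vegetation: g' = 0.6384, ΔT' = 2.85/(1−0.6384) = 7.8816 K.
Change = 7.8816 − 7.4354 = 0.45 K.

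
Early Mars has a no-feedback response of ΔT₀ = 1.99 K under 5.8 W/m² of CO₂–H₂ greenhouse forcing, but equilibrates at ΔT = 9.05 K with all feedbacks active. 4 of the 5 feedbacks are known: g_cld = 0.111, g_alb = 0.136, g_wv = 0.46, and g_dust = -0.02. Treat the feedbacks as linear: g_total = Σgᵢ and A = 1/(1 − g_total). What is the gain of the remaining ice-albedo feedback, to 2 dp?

Amplification A = ΔT/ΔT₀ = 9.05/1.99 = 4.548.
Total gain g = 1 − 1/A = 1 − 1/4.548 = 0.7801.
Known gains sum to 0.111 + 0.136 + 0.46 − 0.02 = 0.687.
g_ice = 0.7801 − 0.687 = 0.09.

0.09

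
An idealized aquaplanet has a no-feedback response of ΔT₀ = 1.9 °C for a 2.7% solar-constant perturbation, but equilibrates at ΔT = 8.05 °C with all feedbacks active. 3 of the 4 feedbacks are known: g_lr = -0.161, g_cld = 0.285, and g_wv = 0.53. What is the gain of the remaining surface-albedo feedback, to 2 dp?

Amplification A = ΔT/ΔT₀ = 8.05/1.9 = 4.237.
Total gain g = 1 − 1/A = 1 − 1/4.237 = 0.764.
Known gains sum to -0.161 + 0.285 + 0.53 = 0.654.
g_alb = 0.764 − 0.654 = 0.11.

0.11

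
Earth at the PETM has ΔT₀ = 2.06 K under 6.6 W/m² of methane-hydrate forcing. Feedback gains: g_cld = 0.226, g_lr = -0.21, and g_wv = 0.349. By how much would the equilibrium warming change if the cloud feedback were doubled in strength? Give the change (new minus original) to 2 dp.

Original: g = 0.365, ΔT = 2.06/(1−0.365) = 3.2441 K.
With doubled cloud: g' = 0.591, ΔT' = 2.06/(1−0.591) = 5.0367 K.
Change = 5.0367 − 3.2441 = 1.79 K.

1.79 K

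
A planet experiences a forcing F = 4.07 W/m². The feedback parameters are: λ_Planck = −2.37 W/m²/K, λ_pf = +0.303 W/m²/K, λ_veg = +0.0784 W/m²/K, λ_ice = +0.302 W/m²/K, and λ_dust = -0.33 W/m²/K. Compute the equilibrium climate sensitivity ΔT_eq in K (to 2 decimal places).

Net feedback parameter λ = (−2.37) + (+0.303) + (+0.0784) + (+0.302) + (-0.33) = -2.0166 W/m²/K.
ΔT = −F/λ = −4.07/(-2.0166) = 2.02 K.

2.02 K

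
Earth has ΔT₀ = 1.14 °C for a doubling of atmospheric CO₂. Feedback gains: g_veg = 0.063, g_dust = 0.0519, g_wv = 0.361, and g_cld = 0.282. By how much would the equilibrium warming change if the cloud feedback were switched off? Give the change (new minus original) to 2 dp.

-2.53 °C

Original: g = 0.7579, ΔT = 1.14/(1−0.7579) = 4.7088 °C.
Without cloud: g' = 0.4759, ΔT' = 1.14/(1−0.4759) = 2.1752 °C.
Change = 2.1752 − 4.7088 = -2.53 °C.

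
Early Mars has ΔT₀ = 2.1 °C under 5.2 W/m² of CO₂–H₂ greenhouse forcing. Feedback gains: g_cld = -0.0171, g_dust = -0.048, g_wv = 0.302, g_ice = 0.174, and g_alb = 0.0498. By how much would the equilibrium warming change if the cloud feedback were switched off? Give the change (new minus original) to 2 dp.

Original: g = 0.4607, ΔT = 2.1/(1−0.4607) = 3.8939 °C.
Without cloud: g' = 0.4778, ΔT' = 2.1/(1−0.4778) = 4.0214 °C.
Change = 4.0214 − 3.8939 = 0.13 °C.

0.13 °C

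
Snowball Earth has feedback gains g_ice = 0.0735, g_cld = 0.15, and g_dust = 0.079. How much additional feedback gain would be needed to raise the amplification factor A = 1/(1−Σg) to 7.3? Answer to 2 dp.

Current total gain = 0.3025.
Target gain for A = 7.3: g* = 1 − 1/7.3 = 0.863.
Additional gain needed = 0.863 − 0.3025 = 0.56.

0.56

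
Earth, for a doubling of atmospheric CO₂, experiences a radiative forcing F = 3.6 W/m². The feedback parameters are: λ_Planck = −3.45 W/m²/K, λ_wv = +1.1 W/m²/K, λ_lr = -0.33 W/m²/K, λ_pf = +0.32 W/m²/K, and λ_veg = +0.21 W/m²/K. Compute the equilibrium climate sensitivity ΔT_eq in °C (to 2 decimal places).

1.67 °C

Net feedback parameter λ = (−3.45) + (+1.1) + (-0.33) + (+0.32) + (+0.21) = -2.15 W/m²/K.
ΔT = −F/λ = −3.6/(-2.15) = 1.67 °C.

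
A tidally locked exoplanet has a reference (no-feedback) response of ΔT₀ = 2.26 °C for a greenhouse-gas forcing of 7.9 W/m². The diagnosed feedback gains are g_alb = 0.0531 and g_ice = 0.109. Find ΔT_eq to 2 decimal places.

2.70 °C

Total gain g = 0.0531 + 0.109 = 0.1621.
Amplification A = 1/(1 − 0.1621) = 1.193.
ΔT = 2.26 × 1.193 = 2.70 °C.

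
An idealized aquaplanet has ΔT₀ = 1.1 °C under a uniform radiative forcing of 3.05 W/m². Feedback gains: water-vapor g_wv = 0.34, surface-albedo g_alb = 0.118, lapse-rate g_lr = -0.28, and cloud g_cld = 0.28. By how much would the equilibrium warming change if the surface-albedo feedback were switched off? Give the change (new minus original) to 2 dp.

-0.36 °C

Original: g = 0.458, ΔT = 1.1/(1−0.458) = 2.0295 °C.
Without surface-albedo: g' = 0.34, ΔT' = 1.1/(1−0.34) = 1.6667 °C.
Change = 1.6667 − 2.0295 = -0.36 °C.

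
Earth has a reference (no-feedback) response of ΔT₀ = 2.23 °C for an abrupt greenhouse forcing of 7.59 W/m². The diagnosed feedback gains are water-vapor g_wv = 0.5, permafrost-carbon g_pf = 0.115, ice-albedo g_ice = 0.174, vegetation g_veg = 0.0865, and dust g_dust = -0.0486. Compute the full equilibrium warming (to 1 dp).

12.9 °C

Total gain g = 0.5 + 0.115 + 0.174 + 0.0865 − 0.0486 = 0.8269.
Amplification A = 1/(1 − 0.8269) = 5.777.
ΔT = 2.23 × 5.777 = 12.9 °C.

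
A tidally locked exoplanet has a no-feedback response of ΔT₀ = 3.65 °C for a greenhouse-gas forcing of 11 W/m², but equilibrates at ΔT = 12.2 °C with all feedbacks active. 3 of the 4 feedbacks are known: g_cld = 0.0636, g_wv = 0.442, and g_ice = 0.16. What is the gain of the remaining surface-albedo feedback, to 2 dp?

Amplification A = ΔT/ΔT₀ = 12.2/3.65 = 3.342.
Total gain g = 1 − 1/A = 1 − 1/3.342 = 0.7008.
Known gains sum to 0.0636 + 0.442 + 0.16 = 0.6656.
g_alb = 0.7008 − 0.6656 = 0.04.

0.04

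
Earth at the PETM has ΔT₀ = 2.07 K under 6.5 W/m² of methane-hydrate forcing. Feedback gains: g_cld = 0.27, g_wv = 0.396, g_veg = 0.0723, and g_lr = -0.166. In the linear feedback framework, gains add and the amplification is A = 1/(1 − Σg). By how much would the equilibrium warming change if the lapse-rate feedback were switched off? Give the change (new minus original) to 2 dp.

Original: g = 0.5723, ΔT = 2.07/(1−0.5723) = 4.8398 K.
Without lapse-rate: g' = 0.7383, ΔT' = 2.07/(1−0.7383) = 7.9098 K.
Change = 7.9098 − 4.8398 = 3.07 K.

3.07 K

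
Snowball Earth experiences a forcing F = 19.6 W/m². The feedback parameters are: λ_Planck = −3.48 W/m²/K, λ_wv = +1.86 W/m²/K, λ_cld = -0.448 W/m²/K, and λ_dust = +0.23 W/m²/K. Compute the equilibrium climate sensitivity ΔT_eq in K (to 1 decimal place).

10.7 K

Net feedback parameter λ = (−3.48) + (+1.86) + (-0.448) + (+0.23) = -1.838 W/m²/K.
ΔT = −F/λ = −19.6/(-1.838) = 10.7 K.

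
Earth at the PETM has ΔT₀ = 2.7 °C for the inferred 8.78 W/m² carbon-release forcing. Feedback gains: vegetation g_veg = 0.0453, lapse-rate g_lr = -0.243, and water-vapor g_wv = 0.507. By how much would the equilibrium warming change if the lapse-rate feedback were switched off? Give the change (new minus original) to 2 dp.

2.12 °C

Original: g = 0.3093, ΔT = 2.7/(1−0.3093) = 3.9091 °C.
Without lapse-rate: g' = 0.5523, ΔT' = 2.7/(1−0.5523) = 6.0308 °C.
Change = 6.0308 − 3.9091 = 2.12 °C.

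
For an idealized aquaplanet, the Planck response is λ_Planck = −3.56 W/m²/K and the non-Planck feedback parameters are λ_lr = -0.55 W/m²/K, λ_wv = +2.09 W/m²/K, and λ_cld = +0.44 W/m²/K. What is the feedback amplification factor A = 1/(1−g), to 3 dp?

Convert to gains: g_lr = -0.55/3.56 = -0.1545; g_wv = 2.09/3.56 = 0.5871; g_cld = 0.44/3.56 = 0.1236.
Total gain g = 0.5562.
A = 1/(1 − 0.5562) = 2.253.

2.253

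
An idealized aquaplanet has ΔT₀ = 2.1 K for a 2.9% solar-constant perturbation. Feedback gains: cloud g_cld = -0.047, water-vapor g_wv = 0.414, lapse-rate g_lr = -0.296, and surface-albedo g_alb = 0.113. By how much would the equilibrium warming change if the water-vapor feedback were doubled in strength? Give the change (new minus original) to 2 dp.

Original: g = 0.184, ΔT = 2.1/(1−0.184) = 2.5735 K.
With doubled water-vapor: g' = 0.598, ΔT' = 2.1/(1−0.598) = 5.2239 K.
Change = 5.2239 − 2.5735 = 2.65 K.

2.65 K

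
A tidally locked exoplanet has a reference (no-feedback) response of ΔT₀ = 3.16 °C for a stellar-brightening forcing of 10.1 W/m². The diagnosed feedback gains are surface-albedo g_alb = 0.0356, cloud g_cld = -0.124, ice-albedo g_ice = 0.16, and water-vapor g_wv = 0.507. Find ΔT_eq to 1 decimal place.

7.5 °C

Total gain g = 0.0356 − 0.124 + 0.16 + 0.507 = 0.5786.
Amplification A = 1/(1 − 0.5786) = 2.373.
ΔT = 3.16 × 2.373 = 7.5 °C.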